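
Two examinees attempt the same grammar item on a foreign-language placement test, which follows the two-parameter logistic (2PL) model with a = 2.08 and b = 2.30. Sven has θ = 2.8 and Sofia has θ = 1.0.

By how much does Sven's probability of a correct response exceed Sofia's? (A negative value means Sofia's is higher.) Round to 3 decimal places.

P(θ) = 1 / (1 + exp(−a(θ − b)))
P(Sven) = 0.7389  [exponent 1.0400]
P(Sofia) = 0.0627  [exponent -2.7040]
Difference = 0.7389 − 0.0627 = 0.6761

0.676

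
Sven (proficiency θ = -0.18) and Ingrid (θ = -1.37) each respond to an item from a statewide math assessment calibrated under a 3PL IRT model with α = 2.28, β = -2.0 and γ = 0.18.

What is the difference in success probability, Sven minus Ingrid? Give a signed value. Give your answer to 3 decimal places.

P(θ) = γ + (1 − γ) · 1 / (1 + exp(−α(θ − β)))
P(Sven) = 0.9873  [exponent 4.1496]
P(Ingrid) = 0.8425  [exponent 1.4364]
Difference = 0.9873 − 0.8425 = 0.1448

0.145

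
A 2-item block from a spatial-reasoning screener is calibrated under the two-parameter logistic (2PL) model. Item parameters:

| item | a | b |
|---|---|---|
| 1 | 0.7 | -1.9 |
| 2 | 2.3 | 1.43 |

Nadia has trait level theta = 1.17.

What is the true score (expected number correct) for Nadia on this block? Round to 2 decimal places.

P(theta) = 1 / (1 + exp(−a(theta − b)))
P_1 = 1/(1+e^{-2.1490}) = 0.8956
P_2 = 1/(1+e^{0.5980}) = 0.3548
E[score] = 0.8956 + 0.3548 = 1.2504

1.25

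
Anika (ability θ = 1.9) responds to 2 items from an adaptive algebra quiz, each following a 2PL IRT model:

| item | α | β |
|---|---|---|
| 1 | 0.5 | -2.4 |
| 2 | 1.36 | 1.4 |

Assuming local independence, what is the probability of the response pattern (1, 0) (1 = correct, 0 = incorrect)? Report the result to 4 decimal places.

P(θ) = 1 / (1 + exp(−α(θ − β)))
P_1 = 1/(1+e^{-2.1500}) = 0.8957
P_2 = 1/(1+e^{-0.6800}) = 0.6637
L = P_1 × (1−P_2) = 0.8957 × 0.3363 = 0.30118

0.3012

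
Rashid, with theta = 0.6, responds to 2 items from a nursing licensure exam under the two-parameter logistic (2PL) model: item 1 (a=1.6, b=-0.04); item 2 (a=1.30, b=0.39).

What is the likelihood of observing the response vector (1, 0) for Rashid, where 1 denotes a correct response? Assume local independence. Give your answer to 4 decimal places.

P(theta) = 1 / (1 + exp(−a(theta − b)))
P_1 = 1/(1+e^{-1.0240}) = 0.7358
P_2 = 1/(1+e^{-0.2730}) = 0.5678
L = P_1 × (1−P_2) = 0.7358 × 0.4322 = 0.31797

0.3180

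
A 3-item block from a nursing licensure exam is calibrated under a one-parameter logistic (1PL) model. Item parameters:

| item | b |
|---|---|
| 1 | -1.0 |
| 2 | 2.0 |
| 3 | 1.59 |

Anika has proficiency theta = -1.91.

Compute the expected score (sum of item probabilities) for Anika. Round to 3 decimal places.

P(theta) = 1 / (1 + exp(−(theta − b)))
P_1 = 1/(1+e^{0.9100}) = 0.2870
P_2 = 1/(1+e^{3.9100}) = 0.0196
P_3 = 1/(1+e^{3.5000}) = 0.0293
E[score] = 0.2870 + 0.0196 + 0.0293 = 0.3360

0.336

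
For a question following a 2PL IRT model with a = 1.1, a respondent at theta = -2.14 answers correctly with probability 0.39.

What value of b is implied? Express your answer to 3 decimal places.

-1.733

P(theta) = 1 / (1 + exp(−a(theta − b)))
logit(0.39) = ln(0.39/0.61) = -0.4473
b = theta − logit/(a) = -2.14 − (-0.4473)/1.1000 = -1.7334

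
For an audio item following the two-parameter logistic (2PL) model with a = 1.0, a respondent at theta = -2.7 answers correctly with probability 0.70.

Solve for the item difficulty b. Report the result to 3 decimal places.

P(theta) = 1 / (1 + exp(−a(theta − b)))
logit(0.70) = ln(0.70/0.30) = 0.8473
b = theta − logit/(a) = -2.7 − 0.8473/1.0000 = -3.5473

-3.547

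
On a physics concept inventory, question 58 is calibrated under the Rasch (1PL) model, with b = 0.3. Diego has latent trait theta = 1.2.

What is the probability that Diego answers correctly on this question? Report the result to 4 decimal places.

0.7109

P(theta) = 1 / (1 + exp(−(theta − b)))
Exponent: (1.2 − 0.3) = 0.9000
1/(1 + e^{-0.9000}) = 0.7109
P = 0.7109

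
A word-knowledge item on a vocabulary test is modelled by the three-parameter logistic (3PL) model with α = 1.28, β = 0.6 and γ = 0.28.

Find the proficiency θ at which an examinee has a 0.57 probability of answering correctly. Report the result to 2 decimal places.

P(θ) = γ + (1 − γ) · 1 / (1 + exp(−α(θ − β)))
Remove guessing floor: (0.57 − 0.28)/(1 − 0.28) = 0.4028
logit = ln(0.4028/0.5972) = -0.3939
θ = β + logit/(α) = 0.6 + (-0.3939)/1.2800 = 0.2923

0.29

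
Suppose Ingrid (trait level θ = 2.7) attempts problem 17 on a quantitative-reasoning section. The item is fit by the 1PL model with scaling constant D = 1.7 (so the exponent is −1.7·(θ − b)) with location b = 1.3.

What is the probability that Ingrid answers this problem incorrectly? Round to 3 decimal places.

P(θ) = 1 / (1 + exp(−D·(θ − b)))
Exponent: 1.7 × (2.7 − 1.3) = 2.3800
1/(1 + e^{-2.3800}) = 0.9153
P = 0.9153
P(incorrect) = 1 − 0.9153 = 0.0847

0.085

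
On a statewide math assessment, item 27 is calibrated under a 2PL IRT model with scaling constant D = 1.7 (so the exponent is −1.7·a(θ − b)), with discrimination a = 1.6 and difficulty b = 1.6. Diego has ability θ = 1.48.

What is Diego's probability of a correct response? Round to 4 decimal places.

P(θ) = 1 / (1 + exp(−D·a(θ − b)))
Exponent: 1.7 × 1.6 × (1.48 − 1.6) = -0.3264
1/(1 + e^{0.3264}) = 0.4191
P = 0.4191

0.4191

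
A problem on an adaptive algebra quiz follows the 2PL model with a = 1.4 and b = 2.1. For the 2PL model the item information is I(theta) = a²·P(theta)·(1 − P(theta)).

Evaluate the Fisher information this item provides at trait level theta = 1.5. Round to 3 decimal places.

0.413

P = 1/(1+e^{0.8400}) = 0.3015
P(1−P) = 0.3015 × 0.6985 = 0.2106
I = a² × P(1−P) = 1.4² × 0.2106 = 0.41280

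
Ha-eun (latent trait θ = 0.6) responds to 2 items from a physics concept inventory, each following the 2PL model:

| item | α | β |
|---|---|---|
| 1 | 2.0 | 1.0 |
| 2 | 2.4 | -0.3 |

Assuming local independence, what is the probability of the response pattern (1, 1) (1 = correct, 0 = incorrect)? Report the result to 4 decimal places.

P(θ) = 1 / (1 + exp(−α(θ − β)))
P_1 = 1/(1+e^{0.8000}) = 0.3100
P_2 = 1/(1+e^{-2.1600}) = 0.8966
L = P_1 × P_2 = 0.3100 × 0.8966 = 0.27797

0.2780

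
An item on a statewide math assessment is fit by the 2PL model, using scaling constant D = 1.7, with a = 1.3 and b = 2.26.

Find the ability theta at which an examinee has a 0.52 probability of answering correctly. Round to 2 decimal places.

2.30

P(theta) = 1 / (1 + exp(−D·a(theta − b)))
logit = ln(0.5200/0.4800) = 0.0800
theta = b + logit/(1.7·a) = 2.26 + 0.0800/2.2100 = 2.2962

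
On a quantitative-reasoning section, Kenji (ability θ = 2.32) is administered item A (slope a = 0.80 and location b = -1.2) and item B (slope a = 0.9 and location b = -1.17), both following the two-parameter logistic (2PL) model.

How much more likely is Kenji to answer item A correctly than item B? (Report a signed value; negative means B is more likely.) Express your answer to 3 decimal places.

P(θ) = 1 / (1 + exp(−a(θ − b)))
P_A = 0.9435
P_B = 0.9586
P_A − P_B = -0.0150

-0.015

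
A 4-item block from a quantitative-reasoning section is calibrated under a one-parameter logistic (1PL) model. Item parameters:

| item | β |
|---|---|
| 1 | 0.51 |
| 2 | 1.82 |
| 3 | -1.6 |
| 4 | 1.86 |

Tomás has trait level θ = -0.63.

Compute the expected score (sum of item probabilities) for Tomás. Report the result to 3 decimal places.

P(θ) = 1 / (1 + exp(−(θ − β)))
P_1 = 1/(1+e^{1.1400}) = 0.2423
P_2 = 1/(1+e^{2.4500}) = 0.0794
P_3 = 1/(1+e^{-0.9700}) = 0.7251
P_4 = 1/(1+e^{2.4900}) = 0.0766
E[score] = 0.2423 + 0.0794 + 0.7251 + 0.0766 = 1.1234

1.123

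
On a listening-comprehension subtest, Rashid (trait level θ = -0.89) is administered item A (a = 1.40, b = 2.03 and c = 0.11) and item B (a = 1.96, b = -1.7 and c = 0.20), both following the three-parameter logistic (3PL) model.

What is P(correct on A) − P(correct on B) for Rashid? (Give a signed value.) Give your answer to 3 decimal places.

P(θ) = c + (1 − c) · 1 / (1 + exp(−a(θ − b)))
P_A = 0.1247
P_B = 0.8642
P_A − P_B = -0.7395

-0.740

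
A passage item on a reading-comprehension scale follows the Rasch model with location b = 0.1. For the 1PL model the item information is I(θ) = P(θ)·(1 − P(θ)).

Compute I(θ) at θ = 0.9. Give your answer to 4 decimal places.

0.2139

P = 1/(1+e^{-0.8000}) = 0.6900
P(1−P) = 0.6900 × 0.3100 = 0.2139
I = P(1−P) = 0.21391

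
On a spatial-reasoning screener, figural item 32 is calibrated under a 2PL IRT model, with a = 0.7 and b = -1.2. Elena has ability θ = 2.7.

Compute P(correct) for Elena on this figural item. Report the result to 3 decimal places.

0.939

P(θ) = 1 / (1 + exp(−a(θ − b)))
Exponent: 0.7 × (2.7 − (-1.2)) = 2.7300
1/(1 + e^{-2.7300}) = 0.9388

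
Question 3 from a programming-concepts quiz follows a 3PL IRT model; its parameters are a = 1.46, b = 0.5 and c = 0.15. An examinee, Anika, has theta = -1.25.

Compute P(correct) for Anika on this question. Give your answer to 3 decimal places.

0.211

P(theta) = c + (1 − c) · 1 / (1 + exp(−a(theta − b)))
Exponent: 1.46 × (-1.25 − 0.5) = -2.5550
1/(1 + e^{2.5550}) = 0.0721
P = 0.15 + 0.85 × 0.0721 = 0.2113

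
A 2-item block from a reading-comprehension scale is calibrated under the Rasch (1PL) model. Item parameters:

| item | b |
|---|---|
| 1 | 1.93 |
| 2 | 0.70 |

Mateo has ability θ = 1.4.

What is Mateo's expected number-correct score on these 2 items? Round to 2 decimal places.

1.04

P(θ) = 1 / (1 + exp(−(θ − b)))
P_1 = 1/(1+e^{0.5300}) = 0.3705
P_2 = 1/(1+e^{-0.7000}) = 0.6682
E[score] = 0.3705 + 0.6682 = 1.0387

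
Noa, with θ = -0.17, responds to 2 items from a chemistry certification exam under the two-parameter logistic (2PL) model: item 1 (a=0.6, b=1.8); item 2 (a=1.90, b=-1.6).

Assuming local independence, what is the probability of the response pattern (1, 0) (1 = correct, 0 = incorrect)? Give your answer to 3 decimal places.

0.015

P(θ) = 1 / (1 + exp(−a(θ − b)))
P_1 = 1/(1+e^{1.1820}) = 0.2347
P_2 = 1/(1+e^{-2.7170}) = 0.9380
L = P_1 × (1−P_2) = 0.2347 × 0.0620 = 0.01455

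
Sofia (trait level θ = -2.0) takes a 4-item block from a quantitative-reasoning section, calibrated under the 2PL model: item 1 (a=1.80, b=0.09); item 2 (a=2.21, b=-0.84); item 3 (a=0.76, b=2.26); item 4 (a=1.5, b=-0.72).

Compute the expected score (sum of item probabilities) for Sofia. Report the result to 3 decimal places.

P(θ) = 1 / (1 + exp(−a(θ − b)))
P_1 = 1/(1+e^{3.7620}) = 0.0227
P_2 = 1/(1+e^{2.5636}) = 0.0715
P_3 = 1/(1+e^{3.2376}) = 0.0378
P_4 = 1/(1+e^{1.9200}) = 0.1279
E[score] = 0.0227 + 0.0715 + 0.0378 + 0.1279 = 0.2599

0.260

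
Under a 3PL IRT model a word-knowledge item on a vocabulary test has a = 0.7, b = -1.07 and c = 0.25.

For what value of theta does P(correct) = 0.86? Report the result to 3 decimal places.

P(theta) = c + (1 − c) · 1 / (1 + exp(−a(theta − b)))
Remove guessing floor: (0.86 − 0.25)/(1 − 0.25) = 0.8133
logit = ln(0.8133/0.1867) = 1.4718
theta = b + logit/(a) = -1.07 + 1.4718/0.7000 = 1.0326

1.033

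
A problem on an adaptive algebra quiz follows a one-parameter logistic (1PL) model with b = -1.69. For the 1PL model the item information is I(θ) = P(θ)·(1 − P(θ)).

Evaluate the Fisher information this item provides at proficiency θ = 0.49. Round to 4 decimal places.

P = 1/(1+e^{-2.1800}) = 0.8984
P(1−P) = 0.8984 × 0.1016 = 0.0912
I = P(1−P) = 0.09125

0.0912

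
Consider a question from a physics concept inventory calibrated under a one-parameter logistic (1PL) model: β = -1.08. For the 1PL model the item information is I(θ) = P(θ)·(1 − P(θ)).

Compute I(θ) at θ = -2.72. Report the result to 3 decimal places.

P = 1/(1+e^{1.6400}) = 0.1625
P(1−P) = 0.1625 × 0.8375 = 0.1361
I = P(1−P) = 0.13607

0.136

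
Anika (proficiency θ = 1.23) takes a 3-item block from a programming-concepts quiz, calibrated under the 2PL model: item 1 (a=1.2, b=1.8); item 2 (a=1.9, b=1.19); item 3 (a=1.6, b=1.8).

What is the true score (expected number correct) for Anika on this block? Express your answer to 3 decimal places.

P(θ) = 1 / (1 + exp(−a(θ − b)))
P_1 = 1/(1+e^{0.6840}) = 0.3354
P_2 = 1/(1+e^{-0.0760}) = 0.5190
P_3 = 1/(1+e^{0.9120}) = 0.2866
E[score] = 0.3354 + 0.5190 + 0.2866 = 1.1410

1.141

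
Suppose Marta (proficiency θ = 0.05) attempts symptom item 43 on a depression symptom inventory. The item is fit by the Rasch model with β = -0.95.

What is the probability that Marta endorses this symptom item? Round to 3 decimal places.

P(θ) = 1 / (1 + exp(−(θ − β)))
Exponent: (0.05 − (-0.95)) = 1.0000
1/(1 + e^{-1.0000}) = 0.7311
P = 0.7311

0.731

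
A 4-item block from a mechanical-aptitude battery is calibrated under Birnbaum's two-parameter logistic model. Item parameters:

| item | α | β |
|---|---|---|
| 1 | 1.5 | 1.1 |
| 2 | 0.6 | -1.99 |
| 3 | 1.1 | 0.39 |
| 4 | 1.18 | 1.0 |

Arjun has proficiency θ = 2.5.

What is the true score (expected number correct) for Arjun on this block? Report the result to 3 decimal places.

3.593

P(θ) = 1 / (1 + exp(−α(θ − β)))
P_1 = 1/(1+e^{-2.1000}) = 0.8909
P_2 = 1/(1+e^{-2.6940}) = 0.9367
P_3 = 1/(1+e^{-2.3210}) = 0.9106
P_4 = 1/(1+e^{-1.7700}) = 0.8545
E[score] = 0.8909 + 0.9367 + 0.9106 + 0.8545 = 3.5926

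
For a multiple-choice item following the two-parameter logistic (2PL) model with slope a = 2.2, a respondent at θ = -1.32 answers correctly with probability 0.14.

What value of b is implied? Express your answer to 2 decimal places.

P(θ) = 1 / (1 + exp(−a(θ − b)))
logit(0.14) = ln(0.14/0.86) = -1.8153
b = θ − logit/(a) = -1.32 − (-1.8153)/2.2000 = -0.4949

-0.49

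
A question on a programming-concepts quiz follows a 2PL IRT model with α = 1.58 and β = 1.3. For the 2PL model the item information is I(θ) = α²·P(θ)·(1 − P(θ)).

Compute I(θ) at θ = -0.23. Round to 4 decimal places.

0.1876

P = 1/(1+e^{2.4174}) = 0.0819
P(1−P) = 0.0819 × 0.9181 = 0.0752
I = α² × P(1−P) = 1.58² × 0.0752 = 0.18762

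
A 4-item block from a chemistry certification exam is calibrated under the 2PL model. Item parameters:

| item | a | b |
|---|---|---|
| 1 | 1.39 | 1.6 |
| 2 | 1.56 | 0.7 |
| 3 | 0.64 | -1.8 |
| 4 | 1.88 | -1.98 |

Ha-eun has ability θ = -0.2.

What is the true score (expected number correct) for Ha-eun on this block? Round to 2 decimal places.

1.97

P(θ) = 1 / (1 + exp(−a(θ − b)))
P_1 = 1/(1+e^{2.5020}) = 0.0757
P_2 = 1/(1+e^{1.4040}) = 0.1972
P_3 = 1/(1+e^{-1.0240}) = 0.7358
P_4 = 1/(1+e^{-3.3464}) = 0.9660
E[score] = 0.0757 + 0.1972 + 0.7358 + 0.9660 = 1.9746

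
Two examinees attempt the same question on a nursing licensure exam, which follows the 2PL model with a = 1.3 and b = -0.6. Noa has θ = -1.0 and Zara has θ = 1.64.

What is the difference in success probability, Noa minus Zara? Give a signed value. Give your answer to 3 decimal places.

-0.576

P(θ) = 1 / (1 + exp(−a(θ − b)))
P(Noa) = 0.3729  [exponent -0.5200]
P(Zara) = 0.9484  [exponent 2.9120]
Difference = 0.3729 − 0.9484 = -0.5756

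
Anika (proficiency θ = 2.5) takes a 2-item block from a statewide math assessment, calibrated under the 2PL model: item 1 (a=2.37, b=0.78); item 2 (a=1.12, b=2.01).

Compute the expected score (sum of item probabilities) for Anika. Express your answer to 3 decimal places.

1.617

P(θ) = 1 / (1 + exp(−a(θ − b)))
P_1 = 1/(1+e^{-4.0764}) = 0.9833
P_2 = 1/(1+e^{-0.5488}) = 0.6339
E[score] = 0.9833 + 0.6339 = 1.6172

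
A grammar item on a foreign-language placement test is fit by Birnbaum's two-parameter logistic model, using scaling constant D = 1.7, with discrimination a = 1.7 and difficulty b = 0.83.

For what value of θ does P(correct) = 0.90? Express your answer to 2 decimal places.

P(θ) = 1 / (1 + exp(−D·a(θ − b)))
logit = ln(0.9000/0.1000) = 2.1972
θ = b + logit/(1.7·a) = 0.83 + 2.1972/2.8900 = 1.5903

1.59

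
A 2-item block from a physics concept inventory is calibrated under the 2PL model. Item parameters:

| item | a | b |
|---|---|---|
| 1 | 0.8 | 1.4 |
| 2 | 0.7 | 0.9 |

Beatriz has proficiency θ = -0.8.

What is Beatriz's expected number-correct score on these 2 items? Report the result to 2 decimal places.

0.38

P(θ) = 1 / (1 + exp(−a(θ − b)))
P_1 = 1/(1+e^{1.7600}) = 0.1468
P_2 = 1/(1+e^{1.1900}) = 0.2333
E[score] = 0.1468 + 0.2333 = 0.3800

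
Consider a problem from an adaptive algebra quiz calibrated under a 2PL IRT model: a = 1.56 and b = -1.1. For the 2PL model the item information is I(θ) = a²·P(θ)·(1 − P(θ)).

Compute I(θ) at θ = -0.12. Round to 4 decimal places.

P = 1/(1+e^{-1.5288}) = 0.8218
P(1−P) = 0.8218 × 0.1782 = 0.1464
I = a² × P(1−P) = 1.56² × 0.1464 = 0.35634

0.3563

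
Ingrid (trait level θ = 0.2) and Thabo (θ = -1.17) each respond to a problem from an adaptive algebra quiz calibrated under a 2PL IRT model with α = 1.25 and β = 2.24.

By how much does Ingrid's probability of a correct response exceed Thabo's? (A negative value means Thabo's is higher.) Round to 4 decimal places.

P(θ) = 1 / (1 + exp(−α(θ − β)))
P(Ingrid) = 0.0724  [exponent -2.5500]
P(Thabo) = 0.0139  [exponent -4.2625]
Difference = 0.0724 − 0.0139 = 0.0585

0.0585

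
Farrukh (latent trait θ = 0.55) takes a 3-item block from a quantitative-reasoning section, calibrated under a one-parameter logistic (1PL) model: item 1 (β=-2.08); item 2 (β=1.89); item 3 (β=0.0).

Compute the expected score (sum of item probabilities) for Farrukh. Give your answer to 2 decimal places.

P(θ) = 1 / (1 + exp(−(θ − β)))
P_1 = 1/(1+e^{-2.6300}) = 0.9328
P_2 = 1/(1+e^{1.3400}) = 0.2075
P_3 = 1/(1+e^{-0.5500}) = 0.6341
E[score] = 0.9328 + 0.2075 + 0.6341 = 1.7744

1.77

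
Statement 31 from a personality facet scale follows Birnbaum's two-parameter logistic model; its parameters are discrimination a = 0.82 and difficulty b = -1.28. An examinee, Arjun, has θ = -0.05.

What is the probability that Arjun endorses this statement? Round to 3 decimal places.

0.733

P(θ) = 1 / (1 + exp(−a(θ − b)))
Exponent: 0.82 × (-0.05 − (-1.28)) = 1.0086
1/(1 + e^{-1.0086}) = 0.7327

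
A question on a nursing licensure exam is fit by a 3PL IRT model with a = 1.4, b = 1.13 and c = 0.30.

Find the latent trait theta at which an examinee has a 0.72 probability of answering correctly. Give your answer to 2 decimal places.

1.42

P(theta) = c + (1 − c) · 1 / (1 + exp(−a(theta − b)))
Remove guessing floor: (0.72 − 0.30)/(1 − 0.30) = 0.6000
logit = ln(0.6000/0.4000) = 0.4055
theta = b + logit/(a) = 1.13 + 0.4055/1.4000 = 1.4196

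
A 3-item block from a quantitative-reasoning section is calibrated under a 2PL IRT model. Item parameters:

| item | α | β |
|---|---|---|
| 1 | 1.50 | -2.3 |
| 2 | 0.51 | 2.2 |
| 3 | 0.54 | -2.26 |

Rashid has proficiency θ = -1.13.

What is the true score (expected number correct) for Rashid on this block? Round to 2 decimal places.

1.66

P(θ) = 1 / (1 + exp(−α(θ − β)))
P_1 = 1/(1+e^{-1.7550}) = 0.8526
P_2 = 1/(1+e^{1.6983}) = 0.1547
P_3 = 1/(1+e^{-0.6102}) = 0.6480
E[score] = 0.8526 + 0.1547 + 0.6480 = 1.6553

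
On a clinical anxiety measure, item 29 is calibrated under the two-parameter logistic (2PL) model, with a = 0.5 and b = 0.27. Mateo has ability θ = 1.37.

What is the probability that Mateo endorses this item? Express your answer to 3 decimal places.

P(θ) = 1 / (1 + exp(−a(θ − b)))
Exponent: 0.5 × (1.37 − 0.27) = 0.5500
1/(1 + e^{-0.5500}) = 0.6341

0.634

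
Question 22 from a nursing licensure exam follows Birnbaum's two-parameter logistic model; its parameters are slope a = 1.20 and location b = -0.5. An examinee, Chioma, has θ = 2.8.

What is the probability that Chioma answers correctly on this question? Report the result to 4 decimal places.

0.9813

P(θ) = 1 / (1 + exp(−a(θ − b)))
Exponent: 1.20 × (2.8 − (-0.5)) = 3.9600
1/(1 + e^{-3.9600}) = 0.9813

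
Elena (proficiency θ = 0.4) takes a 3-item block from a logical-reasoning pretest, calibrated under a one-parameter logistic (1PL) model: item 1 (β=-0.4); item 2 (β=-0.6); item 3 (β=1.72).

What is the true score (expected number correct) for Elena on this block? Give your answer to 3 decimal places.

P(θ) = 1 / (1 + exp(−(θ − β)))
P_1 = 1/(1+e^{-0.8000}) = 0.6900
P_2 = 1/(1+e^{-1.0000}) = 0.7311
P_3 = 1/(1+e^{1.3200}) = 0.2108
E[score] = 0.6900 + 0.7311 + 0.2108 = 1.6319

1.632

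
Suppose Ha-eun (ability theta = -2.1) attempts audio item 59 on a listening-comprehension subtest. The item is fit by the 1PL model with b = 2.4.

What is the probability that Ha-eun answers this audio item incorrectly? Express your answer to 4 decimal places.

0.9890

P(theta) = 1 / (1 + exp(−(theta − b)))
Exponent: (-2.1 − 2.4) = -4.5000
1/(1 + e^{4.5000}) = 0.0110
P = 0.0110
P(incorrect) = 1 − 0.0110 = 0.9890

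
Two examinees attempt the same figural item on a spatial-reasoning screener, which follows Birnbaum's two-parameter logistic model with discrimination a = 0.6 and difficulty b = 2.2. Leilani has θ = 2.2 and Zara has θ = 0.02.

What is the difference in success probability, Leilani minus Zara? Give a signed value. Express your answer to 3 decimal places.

P(θ) = 1 / (1 + exp(−a(θ − b)))
P(Leilani) = 0.5000  [exponent 0.0000]
P(Zara) = 0.2128  [exponent -1.3080]
Difference = 0.5000 − 0.2128 = 0.2872

0.287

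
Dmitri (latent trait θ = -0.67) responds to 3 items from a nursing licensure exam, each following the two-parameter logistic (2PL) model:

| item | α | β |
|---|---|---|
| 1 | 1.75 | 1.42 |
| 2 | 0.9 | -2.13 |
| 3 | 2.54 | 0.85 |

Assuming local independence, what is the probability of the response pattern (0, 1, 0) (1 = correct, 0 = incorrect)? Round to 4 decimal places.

P(θ) = 1 / (1 + exp(−α(θ − β)))
P_1 = 1/(1+e^{3.6575}) = 0.0251
P_2 = 1/(1+e^{-1.3140}) = 0.7882
P_3 = 1/(1+e^{3.8608}) = 0.0206
L = (1−P_1) × P_2 × (1−P_3) = 0.9749 × 0.7882 × 0.9794 = 0.75252

0.7525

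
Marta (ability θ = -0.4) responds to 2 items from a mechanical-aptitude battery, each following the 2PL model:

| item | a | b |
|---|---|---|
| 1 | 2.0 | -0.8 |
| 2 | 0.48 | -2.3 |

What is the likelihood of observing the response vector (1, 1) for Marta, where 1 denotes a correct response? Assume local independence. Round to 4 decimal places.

0.4922

P(θ) = 1 / (1 + exp(−a(θ − b)))
P_1 = 1/(1+e^{-0.8000}) = 0.6900
P_2 = 1/(1+e^{-0.9120}) = 0.7134
L = P_1 × P_2 = 0.6900 × 0.7134 = 0.49223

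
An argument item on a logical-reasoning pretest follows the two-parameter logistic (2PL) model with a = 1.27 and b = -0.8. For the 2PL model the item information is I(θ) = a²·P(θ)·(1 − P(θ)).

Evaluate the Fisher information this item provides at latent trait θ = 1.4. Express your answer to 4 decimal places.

P = 1/(1+e^{-2.7940}) = 0.9424
P(1−P) = 0.9424 × 0.0576 = 0.0543
I = a² × P(1−P) = 1.27² × 0.0543 = 0.08762

0.0876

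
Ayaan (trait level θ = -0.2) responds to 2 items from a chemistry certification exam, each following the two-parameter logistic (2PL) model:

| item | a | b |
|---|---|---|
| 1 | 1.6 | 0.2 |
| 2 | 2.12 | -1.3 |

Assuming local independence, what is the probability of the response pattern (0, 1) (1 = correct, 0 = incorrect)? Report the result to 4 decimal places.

0.5968

P(θ) = 1 / (1 + exp(−a(θ − b)))
P_1 = 1/(1+e^{0.6400}) = 0.3452
P_2 = 1/(1+e^{-2.3320}) = 0.9115
L = (1−P_1) × P_2 = 0.6548 × 0.9115 = 0.59680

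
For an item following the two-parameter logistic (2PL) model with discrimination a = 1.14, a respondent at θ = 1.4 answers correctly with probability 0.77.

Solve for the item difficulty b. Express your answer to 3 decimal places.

0.340

P(θ) = 1 / (1 + exp(−a(θ − b)))
logit(0.77) = ln(0.77/0.23) = 1.2083
b = θ − logit/(a) = 1.4 − 1.2083/1.1400 = 0.3401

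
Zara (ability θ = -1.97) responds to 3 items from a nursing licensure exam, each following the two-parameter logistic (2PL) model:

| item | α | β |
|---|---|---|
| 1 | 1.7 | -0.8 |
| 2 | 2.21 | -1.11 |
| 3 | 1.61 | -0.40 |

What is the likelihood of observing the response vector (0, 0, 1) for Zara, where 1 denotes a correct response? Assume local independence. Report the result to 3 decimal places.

P(θ) = 1 / (1 + exp(−α(θ − β)))
P_1 = 1/(1+e^{1.9890}) = 0.1204
P_2 = 1/(1+e^{1.9006}) = 0.1300
P_3 = 1/(1+e^{2.5277}) = 0.0739
L = (1−P_1) × (1−P_2) × P_3 = 0.8796 × 0.8700 × 0.0739 = 0.05658

0.057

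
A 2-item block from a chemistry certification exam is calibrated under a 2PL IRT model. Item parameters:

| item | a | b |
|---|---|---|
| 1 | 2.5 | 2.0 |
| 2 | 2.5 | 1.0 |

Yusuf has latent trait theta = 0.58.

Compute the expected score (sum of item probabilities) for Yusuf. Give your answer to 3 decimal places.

P(theta) = 1 / (1 + exp(−a(theta − b)))
P_1 = 1/(1+e^{3.5500}) = 0.0279
P_2 = 1/(1+e^{1.0500}) = 0.2592
E[score] = 0.0279 + 0.2592 = 0.2871

0.287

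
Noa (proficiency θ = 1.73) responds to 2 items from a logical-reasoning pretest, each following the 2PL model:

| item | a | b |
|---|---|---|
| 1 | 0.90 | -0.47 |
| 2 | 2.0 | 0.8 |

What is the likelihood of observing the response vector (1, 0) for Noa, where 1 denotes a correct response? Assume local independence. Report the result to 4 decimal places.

0.1184

P(θ) = 1 / (1 + exp(−a(θ − b)))
P_1 = 1/(1+e^{-1.9800}) = 0.8787
P_2 = 1/(1+e^{-1.8600}) = 0.8653
L = P_1 × (1−P_2) = 0.8787 × 0.1347 = 0.11836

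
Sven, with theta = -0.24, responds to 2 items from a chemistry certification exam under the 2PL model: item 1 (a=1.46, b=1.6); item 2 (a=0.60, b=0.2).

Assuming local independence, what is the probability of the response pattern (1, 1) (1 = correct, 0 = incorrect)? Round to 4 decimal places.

P(theta) = 1 / (1 + exp(−a(theta − b)))
P_1 = 1/(1+e^{2.6864}) = 0.0638
P_2 = 1/(1+e^{0.2640}) = 0.4344
L = P_1 × P_2 = 0.0638 × 0.4344 = 0.02771

0.0277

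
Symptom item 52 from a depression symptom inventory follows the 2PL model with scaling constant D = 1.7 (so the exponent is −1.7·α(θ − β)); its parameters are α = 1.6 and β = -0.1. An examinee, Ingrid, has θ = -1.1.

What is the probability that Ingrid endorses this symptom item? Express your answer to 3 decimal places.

P(θ) = 1 / (1 + exp(−D·α(θ − β)))
Exponent: 1.7 × 1.6 × (-1.1 − (-0.1)) = -2.7200
1/(1 + e^{2.7200}) = 0.0618
P = 0.0618

0.062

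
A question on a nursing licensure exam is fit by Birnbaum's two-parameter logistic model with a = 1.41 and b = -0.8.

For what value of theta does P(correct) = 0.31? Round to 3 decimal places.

-1.367

P(theta) = 1 / (1 + exp(−a(theta − b)))
logit = ln(0.3100/0.6900) = -0.8001
theta = b + logit/(a) = -0.8 + (-0.8001)/1.4100 = -1.3675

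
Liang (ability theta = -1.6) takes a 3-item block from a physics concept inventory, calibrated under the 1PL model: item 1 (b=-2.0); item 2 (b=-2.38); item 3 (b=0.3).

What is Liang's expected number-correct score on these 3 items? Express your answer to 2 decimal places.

1.41

P(theta) = 1 / (1 + exp(−(theta − b)))
P_1 = 1/(1+e^{-0.4000}) = 0.5987
P_2 = 1/(1+e^{-0.7800}) = 0.6857
P_3 = 1/(1+e^{1.9000}) = 0.1301
E[score] = 0.5987 + 0.6857 + 0.1301 = 1.4145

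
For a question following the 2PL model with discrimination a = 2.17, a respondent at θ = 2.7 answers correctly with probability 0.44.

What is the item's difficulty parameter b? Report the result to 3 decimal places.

P(θ) = 1 / (1 + exp(−a(θ − b)))
logit(0.44) = ln(0.44/0.56) = -0.2412
b = θ − logit/(a) = 2.7 − (-0.2412)/2.1700 = 2.8111

2.811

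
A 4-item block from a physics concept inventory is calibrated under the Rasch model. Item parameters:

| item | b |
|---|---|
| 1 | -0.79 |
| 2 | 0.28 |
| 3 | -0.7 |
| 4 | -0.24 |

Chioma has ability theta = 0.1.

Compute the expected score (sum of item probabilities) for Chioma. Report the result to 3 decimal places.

2.438

P(theta) = 1 / (1 + exp(−(theta − b)))
P_1 = 1/(1+e^{-0.8900}) = 0.7089
P_2 = 1/(1+e^{0.1800}) = 0.4551
P_3 = 1/(1+e^{-0.8000}) = 0.6900
P_4 = 1/(1+e^{-0.3400}) = 0.5842
E[score] = 0.7089 + 0.4551 + 0.6900 + 0.5842 = 2.4382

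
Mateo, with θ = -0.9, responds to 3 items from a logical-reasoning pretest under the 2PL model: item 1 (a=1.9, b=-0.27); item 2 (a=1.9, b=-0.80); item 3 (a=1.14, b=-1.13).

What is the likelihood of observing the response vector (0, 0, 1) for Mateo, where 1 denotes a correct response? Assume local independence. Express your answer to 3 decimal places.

P(θ) = 1 / (1 + exp(−a(θ − b)))
P_1 = 1/(1+e^{1.1970}) = 0.2320
P_2 = 1/(1+e^{0.1900}) = 0.4526
P_3 = 1/(1+e^{-0.2622}) = 0.5652
L = (1−P_1) × (1−P_2) × P_3 = 0.7680 × 0.5474 × 0.5652 = 0.23758

0.238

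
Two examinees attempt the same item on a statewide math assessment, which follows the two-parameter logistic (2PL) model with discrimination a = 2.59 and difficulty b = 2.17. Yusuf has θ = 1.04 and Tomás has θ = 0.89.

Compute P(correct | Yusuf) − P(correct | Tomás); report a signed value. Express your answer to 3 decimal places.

0.016

P(θ) = 1 / (1 + exp(−a(θ − b)))
P(Yusuf) = 0.0508  [exponent -2.9267]
P(Tomás) = 0.0351  [exponent -3.3152]
Difference = 0.0508 − 0.0351 = 0.0158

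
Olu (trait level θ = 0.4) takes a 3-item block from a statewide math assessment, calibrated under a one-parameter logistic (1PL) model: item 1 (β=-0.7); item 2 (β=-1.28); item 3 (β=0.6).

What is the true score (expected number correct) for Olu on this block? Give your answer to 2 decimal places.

P(θ) = 1 / (1 + exp(−(θ − β)))
P_1 = 1/(1+e^{-1.1000}) = 0.7503
P_2 = 1/(1+e^{-1.6800}) = 0.8429
P_3 = 1/(1+e^{0.2000}) = 0.4502
E[score] = 0.7503 + 0.8429 + 0.4502 = 2.0433

2.04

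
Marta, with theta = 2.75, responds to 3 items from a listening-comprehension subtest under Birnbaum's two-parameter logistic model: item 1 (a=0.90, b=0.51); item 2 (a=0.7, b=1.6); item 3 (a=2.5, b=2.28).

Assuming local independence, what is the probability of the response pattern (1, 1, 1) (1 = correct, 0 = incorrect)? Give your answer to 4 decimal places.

0.4659

P(theta) = 1 / (1 + exp(−a(theta − b)))
P_1 = 1/(1+e^{-2.0160}) = 0.8825
P_2 = 1/(1+e^{-0.8050}) = 0.6910
P_3 = 1/(1+e^{-1.1750}) = 0.7640
L = P_1 × P_2 × P_3 = 0.8825 × 0.6910 × 0.7640 = 0.46593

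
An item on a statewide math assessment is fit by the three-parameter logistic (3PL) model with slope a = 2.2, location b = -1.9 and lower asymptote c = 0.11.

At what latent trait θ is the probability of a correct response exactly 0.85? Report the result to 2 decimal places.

P(θ) = c + (1 − c) · 1 / (1 + exp(−a(θ − b)))
Remove guessing floor: (0.85 − 0.11)/(1 − 0.11) = 0.8315
logit = ln(0.8315/0.1685) = 1.5960
θ = b + logit/(a) = -1.9 + 1.5960/2.2000 = -1.1745

-1.17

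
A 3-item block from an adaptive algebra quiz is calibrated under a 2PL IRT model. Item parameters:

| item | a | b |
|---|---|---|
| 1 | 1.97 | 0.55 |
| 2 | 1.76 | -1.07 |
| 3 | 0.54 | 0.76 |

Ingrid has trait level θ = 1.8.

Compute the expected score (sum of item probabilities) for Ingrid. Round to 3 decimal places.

P(θ) = 1 / (1 + exp(−a(θ − b)))
P_1 = 1/(1+e^{-2.4625}) = 0.9215
P_2 = 1/(1+e^{-5.0512}) = 0.9936
P_3 = 1/(1+e^{-0.5616}) = 0.6368
E[score] = 0.9215 + 0.9936 + 0.6368 = 2.5519

2.552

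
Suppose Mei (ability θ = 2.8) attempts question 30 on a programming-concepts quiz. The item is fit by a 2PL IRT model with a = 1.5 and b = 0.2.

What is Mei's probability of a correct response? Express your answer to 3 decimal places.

0.980

P(θ) = 1 / (1 + exp(−a(θ − b)))
Exponent: 1.5 × (2.8 − 0.2) = 3.9000
1/(1 + e^{-3.9000}) = 0.9802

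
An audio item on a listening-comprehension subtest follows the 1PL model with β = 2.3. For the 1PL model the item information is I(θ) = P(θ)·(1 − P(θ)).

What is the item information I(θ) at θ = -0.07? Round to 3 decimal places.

P = 1/(1+e^{2.3700}) = 0.0855
P(1−P) = 0.0855 × 0.9145 = 0.0782
I = P(1−P) = 0.07818

0.078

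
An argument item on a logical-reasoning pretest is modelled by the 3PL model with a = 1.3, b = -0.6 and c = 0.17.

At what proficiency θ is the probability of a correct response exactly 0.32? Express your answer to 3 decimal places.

P(θ) = c + (1 − c) · 1 / (1 + exp(−a(θ − b)))
Remove guessing floor: (0.32 − 0.17)/(1 − 0.17) = 0.1807
logit = ln(0.1807/0.8193) = -1.5115
θ = b + logit/(a) = -0.6 + (-1.5115)/1.3000 = -1.7627

-1.763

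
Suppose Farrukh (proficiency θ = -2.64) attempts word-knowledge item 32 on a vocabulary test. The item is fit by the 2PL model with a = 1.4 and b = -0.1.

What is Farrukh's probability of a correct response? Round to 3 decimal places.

P(θ) = 1 / (1 + exp(−a(θ − b)))
Exponent: 1.4 × (-2.64 − (-0.1)) = -3.5560
1/(1 + e^{3.5560}) = 0.0278

0.028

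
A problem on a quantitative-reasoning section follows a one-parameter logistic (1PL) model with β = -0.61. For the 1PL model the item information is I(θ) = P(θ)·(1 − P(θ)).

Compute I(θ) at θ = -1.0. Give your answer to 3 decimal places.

P = 1/(1+e^{0.3900}) = 0.4037
P(1−P) = 0.4037 × 0.5963 = 0.2407
I = P(1−P) = 0.24073

0.241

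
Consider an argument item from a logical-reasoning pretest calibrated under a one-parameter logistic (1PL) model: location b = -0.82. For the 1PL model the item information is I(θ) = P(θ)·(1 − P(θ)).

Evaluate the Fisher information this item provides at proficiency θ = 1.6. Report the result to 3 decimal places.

P = 1/(1+e^{-2.4200}) = 0.9183
P(1−P) = 0.9183 × 0.0817 = 0.0750
I = P(1−P) = 0.07499

0.075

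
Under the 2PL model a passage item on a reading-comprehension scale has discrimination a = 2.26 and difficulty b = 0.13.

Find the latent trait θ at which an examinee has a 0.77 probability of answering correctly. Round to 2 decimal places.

0.66

P(θ) = 1 / (1 + exp(−a(θ − b)))
logit = ln(0.7700/0.2300) = 1.2083
θ = b + logit/(a) = 0.13 + 1.2083/2.2600 = 0.6647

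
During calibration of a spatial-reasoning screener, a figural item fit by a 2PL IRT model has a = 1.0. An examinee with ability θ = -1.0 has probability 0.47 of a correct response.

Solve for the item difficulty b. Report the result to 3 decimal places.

-0.880

P(θ) = 1 / (1 + exp(−a(θ − b)))
logit(0.47) = ln(0.47/0.53) = -0.1201
b = θ − logit/(a) = -1.0 − (-0.1201)/1.0000 = -0.8799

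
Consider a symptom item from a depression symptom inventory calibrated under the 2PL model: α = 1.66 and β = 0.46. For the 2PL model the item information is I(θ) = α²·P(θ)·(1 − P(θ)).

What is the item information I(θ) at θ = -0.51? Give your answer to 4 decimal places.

P = 1/(1+e^{1.6102}) = 0.1666
P(1−P) = 0.1666 × 0.8334 = 0.1388
I = α² × P(1−P) = 1.66² × 0.1388 = 0.38253

0.3825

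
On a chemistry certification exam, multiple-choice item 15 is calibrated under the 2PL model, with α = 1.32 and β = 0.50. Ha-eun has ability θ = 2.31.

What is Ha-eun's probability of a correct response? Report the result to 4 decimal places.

P(θ) = 1 / (1 + exp(−α(θ − β)))
Exponent: 1.32 × (2.31 − 0.50) = 2.3892
1/(1 + e^{-2.3892}) = 0.9160

0.9160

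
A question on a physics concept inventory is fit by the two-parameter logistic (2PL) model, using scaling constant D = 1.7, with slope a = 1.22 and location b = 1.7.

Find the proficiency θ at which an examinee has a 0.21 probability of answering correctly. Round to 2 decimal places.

1.06

P(θ) = 1 / (1 + exp(−D·a(θ − b)))
logit = ln(0.2100/0.7900) = -1.3249
θ = b + logit/(1.7·a) = 1.7 + (-1.3249)/2.0740 = 1.0612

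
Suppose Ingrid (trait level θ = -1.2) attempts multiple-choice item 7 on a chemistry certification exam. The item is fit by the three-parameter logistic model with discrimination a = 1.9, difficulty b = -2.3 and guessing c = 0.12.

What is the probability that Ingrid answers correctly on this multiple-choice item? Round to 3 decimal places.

0.903

P(θ) = c + (1 − c) · 1 / (1 + exp(−a(θ − b)))
Exponent: 1.9 × (-1.2 − (-2.3)) = 2.0900
1/(1 + e^{-2.0900}) = 0.8899
P = 0.12 + 0.88 × 0.8899 = 0.9031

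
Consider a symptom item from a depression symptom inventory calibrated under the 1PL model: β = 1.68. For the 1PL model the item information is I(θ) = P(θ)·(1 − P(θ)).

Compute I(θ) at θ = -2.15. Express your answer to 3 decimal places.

0.021

P = 1/(1+e^{3.8300}) = 0.0212
P(1−P) = 0.0212 × 0.9788 = 0.0208
I = P(1−P) = 0.02080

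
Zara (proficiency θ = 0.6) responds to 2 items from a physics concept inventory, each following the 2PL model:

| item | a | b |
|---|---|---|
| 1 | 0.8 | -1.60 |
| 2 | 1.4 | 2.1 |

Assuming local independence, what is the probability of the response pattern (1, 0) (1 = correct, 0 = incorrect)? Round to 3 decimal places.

P(θ) = 1 / (1 + exp(−a(θ − b)))
P_1 = 1/(1+e^{-1.7600}) = 0.8532
P_2 = 1/(1+e^{2.1000}) = 0.1091
L = P_1 × (1−P_2) = 0.8532 × 0.8909 = 0.76013

0.760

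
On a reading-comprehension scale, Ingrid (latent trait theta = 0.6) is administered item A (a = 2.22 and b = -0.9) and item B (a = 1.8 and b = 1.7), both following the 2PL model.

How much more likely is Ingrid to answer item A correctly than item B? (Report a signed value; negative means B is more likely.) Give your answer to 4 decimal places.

0.8441

P(theta) = 1 / (1 + exp(−a(theta − b)))
P_A = 0.9654
P_B = 0.1213
P_A − P_B = 0.8441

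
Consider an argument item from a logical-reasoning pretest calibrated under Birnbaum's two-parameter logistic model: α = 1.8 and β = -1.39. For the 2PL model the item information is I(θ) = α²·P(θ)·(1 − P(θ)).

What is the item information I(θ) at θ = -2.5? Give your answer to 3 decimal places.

P = 1/(1+e^{1.9980}) = 0.1194
P(1−P) = 0.1194 × 0.8806 = 0.1052
I = α² × P(1−P) = 1.8² × 0.1052 = 0.34070

0.341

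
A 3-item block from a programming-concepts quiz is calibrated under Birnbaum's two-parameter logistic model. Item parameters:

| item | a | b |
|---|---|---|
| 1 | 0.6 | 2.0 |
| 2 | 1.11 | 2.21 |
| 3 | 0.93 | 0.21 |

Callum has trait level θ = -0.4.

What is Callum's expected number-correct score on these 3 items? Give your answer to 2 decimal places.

P(θ) = 1 / (1 + exp(−a(θ − b)))
P_1 = 1/(1+e^{1.4400}) = 0.1915
P_2 = 1/(1+e^{2.8971}) = 0.0523
P_3 = 1/(1+e^{0.5673}) = 0.3619
E[score] = 0.1915 + 0.0523 + 0.3619 = 0.6057

0.61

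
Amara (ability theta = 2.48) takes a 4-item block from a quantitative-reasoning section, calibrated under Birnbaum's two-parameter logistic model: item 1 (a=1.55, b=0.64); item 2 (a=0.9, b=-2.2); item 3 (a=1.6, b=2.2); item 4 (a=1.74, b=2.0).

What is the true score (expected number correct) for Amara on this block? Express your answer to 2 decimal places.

P(theta) = 1 / (1 + exp(−a(theta − b)))
P_1 = 1/(1+e^{-2.8520}) = 0.9454
P_2 = 1/(1+e^{-4.2120}) = 0.9854
P_3 = 1/(1+e^{-0.4480}) = 0.6102
P_4 = 1/(1+e^{-0.8352}) = 0.6975
E[score] = 0.9454 + 0.9854 + 0.6102 + 0.6975 = 3.2384

3.24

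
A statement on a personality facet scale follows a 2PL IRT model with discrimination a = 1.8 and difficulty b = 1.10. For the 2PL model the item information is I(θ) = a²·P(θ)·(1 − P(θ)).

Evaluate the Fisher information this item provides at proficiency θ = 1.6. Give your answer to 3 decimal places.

0.666

P = 1/(1+e^{-0.9000}) = 0.7109
P(1−P) = 0.7109 × 0.2891 = 0.2055
I = a² × P(1−P) = 1.8² × 0.2055 = 0.66582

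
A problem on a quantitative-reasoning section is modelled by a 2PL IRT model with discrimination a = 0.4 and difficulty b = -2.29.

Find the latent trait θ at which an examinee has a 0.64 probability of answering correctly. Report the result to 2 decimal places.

-0.85

P(θ) = 1 / (1 + exp(−a(θ − b)))
logit = ln(0.6400/0.3600) = 0.5754
θ = b + logit/(a) = -2.29 + 0.5754/0.4000 = -0.8516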